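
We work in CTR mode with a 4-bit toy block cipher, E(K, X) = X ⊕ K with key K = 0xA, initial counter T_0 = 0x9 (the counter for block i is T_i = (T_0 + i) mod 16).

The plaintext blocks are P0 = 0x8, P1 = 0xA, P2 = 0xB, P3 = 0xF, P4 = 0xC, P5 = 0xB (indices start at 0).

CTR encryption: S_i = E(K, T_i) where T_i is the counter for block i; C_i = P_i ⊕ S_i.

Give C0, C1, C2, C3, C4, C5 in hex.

C0 = 0xB, C1 = 0xA, C2 = 0xA, C3 = 0x9, C4 = 0xB, C5 = 0xF

C0: T = 0x9, S = E(K, T) = 0x3; 0x8 ⊕ 0x3 = 0xB.
C1: T = 0xA, S = E(K, T) = 0x0; 0xA ⊕ 0x0 = 0xA.
C2: T = 0xB, S = E(K, T) = 0x1; 0xB ⊕ 0x1 = 0xA.
C3: T = 0xC, S = E(K, T) = 0x6; 0xF ⊕ 0x6 = 0x9.
C4: T = 0xD, S = E(K, T) = 0x7; 0xC ⊕ 0x7 = 0xB.
C5: T = 0xE, S = E(K, T) = 0x4; 0xB ⊕ 0x4 = 0xF.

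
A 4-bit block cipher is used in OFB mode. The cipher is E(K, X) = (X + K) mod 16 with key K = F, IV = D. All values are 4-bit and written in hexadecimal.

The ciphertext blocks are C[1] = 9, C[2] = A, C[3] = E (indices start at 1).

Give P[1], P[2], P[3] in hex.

OFB decryption: S_i = E(K, S_{i−1}) with S_{0} = IV; P_i = C_i ⊕ S_i.
P[1]: S = E(K, D) = C; 9 ⊕ C = 5.
P[2]: S = E(K, C) = B; A ⊕ B = 1.
P[3]: S = E(K, B) = A; E ⊕ A = 4.

P[1] = 5, P[2] = 1, P[3] = 4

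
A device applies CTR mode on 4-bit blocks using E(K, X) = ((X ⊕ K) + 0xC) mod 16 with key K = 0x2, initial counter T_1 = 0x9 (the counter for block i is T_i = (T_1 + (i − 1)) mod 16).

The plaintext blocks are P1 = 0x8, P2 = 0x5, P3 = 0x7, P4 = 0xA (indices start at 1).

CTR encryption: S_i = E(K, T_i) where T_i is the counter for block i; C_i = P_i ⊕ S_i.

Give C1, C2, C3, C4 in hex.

C1 = 0xF, C2 = 0x1, C3 = 0x2, C4 = 0x0

C1: T = 0x9, S = E(K, T) = 0x7; 0x8 ⊕ 0x7 = 0xF.
C2: T = 0xA, S = E(K, T) = 0x4; 0x5 ⊕ 0x4 = 0x1.
C3: T = 0xB, S = E(K, T) = 0x5; 0x7 ⊕ 0x5 = 0x2.
C4: T = 0xC, S = E(K, T) = 0xA; 0xA ⊕ 0xA = 0x0.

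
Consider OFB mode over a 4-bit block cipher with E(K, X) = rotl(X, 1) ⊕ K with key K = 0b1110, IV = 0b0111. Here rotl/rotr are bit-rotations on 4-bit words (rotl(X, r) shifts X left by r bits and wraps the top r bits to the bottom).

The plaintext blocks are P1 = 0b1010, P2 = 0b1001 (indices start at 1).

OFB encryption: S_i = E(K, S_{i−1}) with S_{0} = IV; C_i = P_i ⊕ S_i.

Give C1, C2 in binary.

C1 = 0b1010, C2 = 0b0111

C1: S = E(K, 0b0111) = 0b0000; 0b1010 ⊕ 0b0000 = 0b1010.
C2: S = E(K, 0b0000) = 0b1110; 0b1001 ⊕ 0b1110 = 0b0111.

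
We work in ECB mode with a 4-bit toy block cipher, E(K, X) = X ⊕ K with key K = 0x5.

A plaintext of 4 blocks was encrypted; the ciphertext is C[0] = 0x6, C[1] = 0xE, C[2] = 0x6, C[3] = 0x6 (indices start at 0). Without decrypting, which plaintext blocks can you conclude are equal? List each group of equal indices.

ECB encrypts each block independently with the same key, so equal ciphertext blocks imply equal plaintext blocks.
C[0] = C[2] = C[3] = 0x6, so P[0] = P[2] = P[3].

P[0] = P[2] = P[3]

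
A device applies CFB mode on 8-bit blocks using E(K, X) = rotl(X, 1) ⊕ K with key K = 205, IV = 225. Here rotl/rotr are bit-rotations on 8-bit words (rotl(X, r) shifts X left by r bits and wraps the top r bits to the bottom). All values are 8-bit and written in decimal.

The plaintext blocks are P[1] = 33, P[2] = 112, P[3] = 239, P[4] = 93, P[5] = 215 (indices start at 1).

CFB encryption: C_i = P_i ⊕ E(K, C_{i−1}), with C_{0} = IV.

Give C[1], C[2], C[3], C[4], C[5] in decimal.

C[1] = 47, C[2] = 227, C[3] = 229, C[4] = 91, C[5] = 172

C[1]: E(K, 225) = 14; 33 ⊕ 14 = 47.
C[2]: E(K, 47) = 147; 112 ⊕ 147 = 227.
C[3]: E(K, 227) = 10; 239 ⊕ 10 = 229.
C[4]: E(K, 229) = 6; 93 ⊕ 6 = 91.
C[5]: E(K, 91) = 123; 215 ⊕ 123 = 172.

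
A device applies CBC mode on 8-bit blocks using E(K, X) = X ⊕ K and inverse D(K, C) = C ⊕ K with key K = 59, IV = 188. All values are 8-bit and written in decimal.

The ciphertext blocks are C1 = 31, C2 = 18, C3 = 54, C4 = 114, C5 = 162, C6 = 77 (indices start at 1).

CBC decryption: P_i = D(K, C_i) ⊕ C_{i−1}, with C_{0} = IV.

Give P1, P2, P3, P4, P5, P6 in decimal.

P1 = 152, P2 = 54, P3 = 31, P4 = 127, P5 = 235, P6 = 212

P1: D(K, 31) = 36; 36 ⊕ 188 = 152.
P2: D(K, 18) = 41; 41 ⊕ 31 = 54.
P3: D(K, 54) = 13; 13 ⊕ 18 = 31.
P4: D(K, 114) = 73; 73 ⊕ 54 = 127.
P5: D(K, 162) = 153; 153 ⊕ 114 = 235.
P6: D(K, 77) = 118; 118 ⊕ 162 = 212.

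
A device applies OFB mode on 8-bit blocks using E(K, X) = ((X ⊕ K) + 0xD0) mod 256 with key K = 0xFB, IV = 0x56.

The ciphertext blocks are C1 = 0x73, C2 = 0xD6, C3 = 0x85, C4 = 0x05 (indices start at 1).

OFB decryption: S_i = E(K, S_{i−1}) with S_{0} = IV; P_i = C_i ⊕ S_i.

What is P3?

P3 = 0xF8

P1: S = E(K, 0x56) = 0x7D; 0x73 ⊕ 0x7D = 0x0E.
P2: S = E(K, 0x7D) = 0x56; 0xD6 ⊕ 0x56 = 0x80.
P3: S = E(K, 0x56) = 0x7D; 0x85 ⊕ 0x7D = 0xF8.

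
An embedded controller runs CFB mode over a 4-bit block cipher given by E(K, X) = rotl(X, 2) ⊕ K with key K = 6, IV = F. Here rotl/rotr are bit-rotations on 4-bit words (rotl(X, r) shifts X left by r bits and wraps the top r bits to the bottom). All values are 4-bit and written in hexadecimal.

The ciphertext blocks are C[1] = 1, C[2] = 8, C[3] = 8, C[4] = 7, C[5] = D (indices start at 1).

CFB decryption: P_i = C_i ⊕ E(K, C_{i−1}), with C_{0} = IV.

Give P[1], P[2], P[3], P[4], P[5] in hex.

P[1]: E(K, F) = 9; 1 ⊕ 9 = 8.
P[2]: E(K, 1) = 2; 8 ⊕ 2 = A.
P[3]: E(K, 8) = 4; 8 ⊕ 4 = C.
P[4]: E(K, 8) = 4; 7 ⊕ 4 = 3.
P[5]: E(K, 7) = B; D ⊕ B = 6.

P[1] = 8, P[2] = A, P[3] = C, P[4] = 3, P[5] = 6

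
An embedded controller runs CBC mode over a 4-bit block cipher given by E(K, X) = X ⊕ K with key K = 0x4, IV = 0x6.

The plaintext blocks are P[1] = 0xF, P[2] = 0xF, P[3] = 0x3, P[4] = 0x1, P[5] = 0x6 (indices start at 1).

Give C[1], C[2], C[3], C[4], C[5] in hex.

C[1] = 0xD, C[2] = 0x6, C[3] = 0x1, C[4] = 0x4, C[5] = 0x6

CBC encryption: C_i = E(K, P_i ⊕ C_{i−1}), with C_{0} = IV.
C[1]: P[1] ⊕ 0x6 = 0x9; E(K, 0x9) = 0xD.
C[2]: P[2] ⊕ 0xD = 0x2; E(K, 0x2) = 0x6.
C[3]: P[3] ⊕ 0x6 = 0x5; E(K, 0x5) = 0x1.
C[4]: P[4] ⊕ 0x1 = 0x0; E(K, 0x0) = 0x4.
C[5]: P[5] ⊕ 0x4 = 0x2; E(K, 0x2) = 0x6.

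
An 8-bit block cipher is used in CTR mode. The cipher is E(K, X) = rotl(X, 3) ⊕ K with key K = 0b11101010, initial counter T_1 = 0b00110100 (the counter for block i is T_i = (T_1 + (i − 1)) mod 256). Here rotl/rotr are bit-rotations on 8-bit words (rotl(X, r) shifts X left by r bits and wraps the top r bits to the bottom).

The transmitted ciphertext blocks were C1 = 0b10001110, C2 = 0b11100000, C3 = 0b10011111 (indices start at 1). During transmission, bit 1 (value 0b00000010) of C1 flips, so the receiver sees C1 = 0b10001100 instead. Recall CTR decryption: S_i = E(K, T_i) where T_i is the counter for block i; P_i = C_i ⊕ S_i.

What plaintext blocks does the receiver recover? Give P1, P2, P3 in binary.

P1 = 0b11000111, P2 = 0b10100011, P3 = 0b11000100

Only C1 changed, to 0b10001100. In CTR, a change in C_i flips the same bit in P_i only; the keystream is unaffected. Decrypting the received ciphertext:
P1: T = 0b00110100, S = E(K, T) = 0b01001011; 0b10001100 ⊕ 0b01001011 = 0b11000111.
P2: T = 0b00110101, S = E(K, T) = 0b01000011; 0b11100000 ⊕ 0b01000011 = 0b10100011.
P3: T = 0b00110110, S = E(K, T) = 0b01011011; 0b10011111 ⊕ 0b01011011 = 0b11000100.
Blocks that differ from the original plaintext: P1.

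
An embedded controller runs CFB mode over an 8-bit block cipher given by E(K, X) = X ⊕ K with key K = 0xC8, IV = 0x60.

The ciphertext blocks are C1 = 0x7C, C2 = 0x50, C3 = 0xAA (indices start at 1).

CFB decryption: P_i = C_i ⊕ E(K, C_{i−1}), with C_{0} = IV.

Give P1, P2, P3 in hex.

P1: E(K, 0x60) = 0xA8; 0x7C ⊕ 0xA8 = 0xD4.
P2: E(K, 0x7C) = 0xB4; 0x50 ⊕ 0xB4 = 0xE4.
P3: E(K, 0x50) = 0x98; 0xAA ⊕ 0x98 = 0x32.

P1 = 0xD4, P2 = 0xE4, P3 = 0x32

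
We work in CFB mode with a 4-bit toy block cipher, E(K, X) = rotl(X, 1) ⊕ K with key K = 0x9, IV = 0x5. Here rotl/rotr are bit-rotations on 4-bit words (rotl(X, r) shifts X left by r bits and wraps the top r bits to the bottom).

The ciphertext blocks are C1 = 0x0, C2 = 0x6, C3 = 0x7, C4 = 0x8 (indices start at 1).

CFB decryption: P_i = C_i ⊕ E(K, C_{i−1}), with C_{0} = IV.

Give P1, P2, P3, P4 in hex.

P1: E(K, 0x5) = 0x3; 0x0 ⊕ 0x3 = 0x3.
P2: E(K, 0x0) = 0x9; 0x6 ⊕ 0x9 = 0xF.
P3: E(K, 0x6) = 0x5; 0x7 ⊕ 0x5 = 0x2.
P4: E(K, 0x7) = 0x7; 0x8 ⊕ 0x7 = 0xF.

P1 = 0x3, P2 = 0xF, P3 = 0x2, P4 = 0xF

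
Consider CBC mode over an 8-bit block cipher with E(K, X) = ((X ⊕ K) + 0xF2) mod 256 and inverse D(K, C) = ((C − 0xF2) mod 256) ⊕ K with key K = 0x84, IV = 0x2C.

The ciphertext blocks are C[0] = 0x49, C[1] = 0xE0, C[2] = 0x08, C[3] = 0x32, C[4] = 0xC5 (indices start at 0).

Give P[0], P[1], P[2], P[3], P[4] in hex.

CBC decryption: P_i = D(K, C_i) ⊕ C_{i−1}, with C_{−1} = IV.
P[0]: D(K, 0x49) = 0xD3; 0xD3 ⊕ 0x2C = 0xFF.
P[1]: D(K, 0xE0) = 0x6A; 0x6A ⊕ 0x49 = 0x23.
P[2]: D(K, 0x08) = 0x92; 0x92 ⊕ 0xE0 = 0x72.
P[3]: D(K, 0x32) = 0xC4; 0xC4 ⊕ 0x08 = 0xCC.
P[4]: D(K, 0xC5) = 0x57; 0x57 ⊕ 0x32 = 0x65.

P[0] = 0xFF, P[1] = 0x23, P[2] = 0x72, P[3] = 0xCC, P[4] = 0x65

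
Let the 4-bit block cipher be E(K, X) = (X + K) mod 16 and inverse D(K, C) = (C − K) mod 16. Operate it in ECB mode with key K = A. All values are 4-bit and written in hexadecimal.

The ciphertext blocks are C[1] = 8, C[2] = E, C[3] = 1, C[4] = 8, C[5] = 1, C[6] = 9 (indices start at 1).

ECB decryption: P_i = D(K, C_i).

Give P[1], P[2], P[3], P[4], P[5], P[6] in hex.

P[1]: D(K, 8) = E.
P[2]: D(K, E) = 4.
P[3]: D(K, 1) = 7.
P[4]: D(K, 8) = E.
P[5]: D(K, 1) = 7.
P[6]: D(K, 9) = F.

P[1] = E, P[2] = 4, P[3] = 7, P[4] = E, P[5] = 7, P[6] = F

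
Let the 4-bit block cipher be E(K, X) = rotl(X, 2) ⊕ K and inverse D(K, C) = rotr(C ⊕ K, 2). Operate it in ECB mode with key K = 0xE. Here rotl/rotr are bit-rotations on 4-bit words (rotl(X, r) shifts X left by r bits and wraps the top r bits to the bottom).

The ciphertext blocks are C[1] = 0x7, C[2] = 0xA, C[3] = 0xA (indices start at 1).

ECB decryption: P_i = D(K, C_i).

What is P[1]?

P[1]: D(K, 0x7) = 0x6.

P[1] = 0x6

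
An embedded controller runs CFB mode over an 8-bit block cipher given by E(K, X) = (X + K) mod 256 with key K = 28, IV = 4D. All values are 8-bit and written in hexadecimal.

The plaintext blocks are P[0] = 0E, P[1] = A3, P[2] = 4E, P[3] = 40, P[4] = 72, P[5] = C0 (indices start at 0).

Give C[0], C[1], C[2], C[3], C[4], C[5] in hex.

C[0] = 7B, C[1] = 00, C[2] = 66, C[3] = CE, C[4] = 84, C[5] = 6C

CFB encryption: C_i = P_i ⊕ E(K, C_{i−1}), with C_{−1} = IV.
C[0]: E(K, 4D) = 75; 0E ⊕ 75 = 7B.
C[1]: E(K, 7B) = A3; A3 ⊕ A3 = 00.
C[2]: E(K, 00) = 28; 4E ⊕ 28 = 66.
C[3]: E(K, 66) = 8E; 40 ⊕ 8E = CE.
C[4]: E(K, CE) = F6; 72 ⊕ F6 = 84.
C[5]: E(K, 84) = AC; C0 ⊕ AC = 6C.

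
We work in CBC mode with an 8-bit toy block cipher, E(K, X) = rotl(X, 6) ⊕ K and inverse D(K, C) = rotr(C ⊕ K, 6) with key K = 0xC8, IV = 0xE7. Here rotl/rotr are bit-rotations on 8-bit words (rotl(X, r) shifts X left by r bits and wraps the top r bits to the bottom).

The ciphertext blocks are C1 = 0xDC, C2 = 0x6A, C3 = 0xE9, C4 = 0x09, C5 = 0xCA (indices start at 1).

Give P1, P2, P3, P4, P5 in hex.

CBC decryption: P_i = D(K, C_i) ⊕ C_{i−1}, with C_{0} = IV.
P1: D(K, 0xDC) = 0x50; 0x50 ⊕ 0xE7 = 0xB7.
P2: D(K, 0x6A) = 0x8A; 0x8A ⊕ 0xDC = 0x56.
P3: D(K, 0xE9) = 0x84; 0x84 ⊕ 0x6A = 0xEE.
P4: D(K, 0x09) = 0x07; 0x07 ⊕ 0xE9 = 0xEE.
P5: D(K, 0xCA) = 0x08; 0x08 ⊕ 0x09 = 0x01.

P1 = 0xB7, P2 = 0x56, P3 = 0xEE, P4 = 0xEE, P5 = 0x01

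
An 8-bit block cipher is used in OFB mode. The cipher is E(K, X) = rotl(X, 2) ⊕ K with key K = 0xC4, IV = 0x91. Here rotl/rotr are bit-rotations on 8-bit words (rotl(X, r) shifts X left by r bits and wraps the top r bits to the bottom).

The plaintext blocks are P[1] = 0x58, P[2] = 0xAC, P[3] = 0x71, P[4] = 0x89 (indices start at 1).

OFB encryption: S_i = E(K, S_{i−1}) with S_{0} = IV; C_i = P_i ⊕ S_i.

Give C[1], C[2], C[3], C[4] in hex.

C[1]: S = E(K, 0x91) = 0x82; 0x58 ⊕ 0x82 = 0xDA.
C[2]: S = E(K, 0x82) = 0xCE; 0xAC ⊕ 0xCE = 0x62.
C[3]: S = E(K, 0xCE) = 0xFF; 0x71 ⊕ 0xFF = 0x8E.
C[4]: S = E(K, 0xFF) = 0x3B; 0x89 ⊕ 0x3B = 0xB2.

C[1] = 0xDA, C[2] = 0x62, C[3] = 0x8E, C[4] = 0xB2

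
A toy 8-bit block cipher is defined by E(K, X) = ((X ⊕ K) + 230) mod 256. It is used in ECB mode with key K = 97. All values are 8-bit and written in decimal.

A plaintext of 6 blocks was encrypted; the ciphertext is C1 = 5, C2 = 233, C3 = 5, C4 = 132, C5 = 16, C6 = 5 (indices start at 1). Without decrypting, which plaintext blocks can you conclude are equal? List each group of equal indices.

ECB encrypts each block independently with the same key, so equal ciphertext blocks imply equal plaintext blocks.
C1 = C3 = C6 = 5, so P1 = P3 = P6.

P1 = P3 = P6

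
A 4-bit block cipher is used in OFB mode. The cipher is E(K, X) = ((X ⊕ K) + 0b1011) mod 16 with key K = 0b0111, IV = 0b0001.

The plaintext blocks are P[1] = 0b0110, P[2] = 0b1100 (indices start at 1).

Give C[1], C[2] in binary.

C[1] = 0b0111, C[2] = 0b1101

OFB encryption: S_i = E(K, S_{i−1}) with S_{0} = IV; C_i = P_i ⊕ S_i.
C[1]: S = E(K, 0b0001) = 0b0001; 0b0110 ⊕ 0b0001 = 0b0111.
C[2]: S = E(K, 0b0001) = 0b0001; 0b1100 ⊕ 0b0001 = 0b1101.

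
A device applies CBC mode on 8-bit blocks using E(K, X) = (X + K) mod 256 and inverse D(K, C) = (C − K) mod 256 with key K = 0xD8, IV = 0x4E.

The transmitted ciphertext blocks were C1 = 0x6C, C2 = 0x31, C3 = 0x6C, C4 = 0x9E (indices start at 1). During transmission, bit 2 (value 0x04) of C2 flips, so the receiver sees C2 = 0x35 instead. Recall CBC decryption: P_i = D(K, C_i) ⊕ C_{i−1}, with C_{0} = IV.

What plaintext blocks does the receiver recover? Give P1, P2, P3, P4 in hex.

P1 = 0xDA, P2 = 0x31, P3 = 0xA1, P4 = 0xAA

Only C2 changed, to 0x35. In CBC, a change in C_i garbles P_i and flips the same bit in P_{i+1}. Decrypting the received ciphertext:
P1: D(K, 0x6C) = 0x94; 0x94 ⊕ 0x4E = 0xDA.
P2: D(K, 0x35) = 0x5D; 0x5D ⊕ 0x6C = 0x31.
P3: D(K, 0x6C) = 0x94; 0x94 ⊕ 0x35 = 0xA1.
P4: D(K, 0x9E) = 0xC6; 0xC6 ⊕ 0x6C = 0xAA.
Blocks that differ from the original plaintext: P2, P3.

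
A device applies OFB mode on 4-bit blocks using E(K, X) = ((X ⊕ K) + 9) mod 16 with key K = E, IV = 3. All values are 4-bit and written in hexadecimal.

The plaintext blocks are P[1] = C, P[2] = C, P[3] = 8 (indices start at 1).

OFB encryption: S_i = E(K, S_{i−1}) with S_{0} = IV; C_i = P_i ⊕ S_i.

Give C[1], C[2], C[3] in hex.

C[1] = A, C[2] = D, C[3] = 0

C[1]: S = E(K, 3) = 6; C ⊕ 6 = A.
C[2]: S = E(K, 6) = 1; C ⊕ 1 = D.
C[3]: S = E(K, 1) = 8; 8 ⊕ 8 = 0.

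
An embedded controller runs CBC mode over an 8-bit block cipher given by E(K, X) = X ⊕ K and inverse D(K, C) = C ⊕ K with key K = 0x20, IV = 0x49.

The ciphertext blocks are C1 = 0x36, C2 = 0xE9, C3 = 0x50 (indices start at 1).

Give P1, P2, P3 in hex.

CBC decryption: P_i = D(K, C_i) ⊕ C_{i−1}, with C_{0} = IV.
P1: D(K, 0x36) = 0x16; 0x16 ⊕ 0x49 = 0x5F.
P2: D(K, 0xE9) = 0xC9; 0xC9 ⊕ 0x36 = 0xFF.
P3: D(K, 0x50) = 0x70; 0x70 ⊕ 0xE9 = 0x99.

P1 = 0x5F, P2 = 0xFF, P3 = 0x99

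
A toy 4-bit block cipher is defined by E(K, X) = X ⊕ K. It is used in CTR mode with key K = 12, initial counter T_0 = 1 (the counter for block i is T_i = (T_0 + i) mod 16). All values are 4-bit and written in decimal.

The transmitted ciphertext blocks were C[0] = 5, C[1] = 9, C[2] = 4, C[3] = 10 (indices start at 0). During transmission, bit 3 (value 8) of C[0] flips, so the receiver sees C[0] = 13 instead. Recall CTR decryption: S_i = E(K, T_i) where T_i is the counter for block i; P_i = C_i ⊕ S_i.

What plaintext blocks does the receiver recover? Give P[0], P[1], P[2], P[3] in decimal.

P[0] = 0, P[1] = 7, P[2] = 11, P[3] = 2

Only C[0] changed, to 13. In CTR, a change in C_i flips the same bit in P_i only; the keystream is unaffected. Decrypting the received ciphertext:
P[0]: T = 1, S = E(K, T) = 13; 13 ⊕ 13 = 0.
P[1]: T = 2, S = E(K, T) = 14; 9 ⊕ 14 = 7.
P[2]: T = 3, S = E(K, T) = 15; 4 ⊕ 15 = 11.
P[3]: T = 4, S = E(K, T) = 8; 10 ⊕ 8 = 2.
Blocks that differ from the original plaintext: P[0].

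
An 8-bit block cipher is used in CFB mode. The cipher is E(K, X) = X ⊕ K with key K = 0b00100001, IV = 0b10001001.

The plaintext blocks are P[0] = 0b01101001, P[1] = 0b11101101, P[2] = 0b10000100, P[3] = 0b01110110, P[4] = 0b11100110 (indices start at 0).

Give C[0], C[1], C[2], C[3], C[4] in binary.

CFB encryption: C_i = P_i ⊕ E(K, C_{i−1}), with C_{−1} = IV.
C[0]: E(K, 0b10001001) = 0b10101000; 0b01101001 ⊕ 0b10101000 = 0b11000001.
C[1]: E(K, 0b11000001) = 0b11100000; 0b11101101 ⊕ 0b11100000 = 0b00001101.
C[2]: E(K, 0b00001101) = 0b00101100; 0b10000100 ⊕ 0b00101100 = 0b10101000.
C[3]: E(K, 0b10101000) = 0b10001001; 0b01110110 ⊕ 0b10001001 = 0b11111111.
C[4]: E(K, 0b11111111) = 0b11011110; 0b11100110 ⊕ 0b11011110 = 0b00111000.

C[0] = 0b11000001, C[1] = 0b00001101, C[2] = 0b10101000, C[3] = 0b11111111, C[4] = 0b00111000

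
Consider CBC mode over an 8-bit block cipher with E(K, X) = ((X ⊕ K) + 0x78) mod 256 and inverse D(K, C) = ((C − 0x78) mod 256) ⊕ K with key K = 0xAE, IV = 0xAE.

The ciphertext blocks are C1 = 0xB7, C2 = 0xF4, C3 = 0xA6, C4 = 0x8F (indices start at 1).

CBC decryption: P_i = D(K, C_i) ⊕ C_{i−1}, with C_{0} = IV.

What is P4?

P4 = 0x1F

P4: D(K, 0x8F) = 0xB9; 0xB9 ⊕ 0xA6 = 0x1F.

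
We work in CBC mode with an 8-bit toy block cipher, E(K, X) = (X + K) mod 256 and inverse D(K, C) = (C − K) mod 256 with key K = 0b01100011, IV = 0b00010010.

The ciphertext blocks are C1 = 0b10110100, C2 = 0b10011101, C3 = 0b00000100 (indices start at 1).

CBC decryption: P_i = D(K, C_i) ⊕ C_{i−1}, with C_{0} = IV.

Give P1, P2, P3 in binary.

P1 = 0b01000011, P2 = 0b10001110, P3 = 0b00111100

P1: D(K, 0b10110100) = 0b01010001; 0b01010001 ⊕ 0b00010010 = 0b01000011.
P2: D(K, 0b10011101) = 0b00111010; 0b00111010 ⊕ 0b10110100 = 0b10001110.
P3: D(K, 0b00000100) = 0b10100001; 0b10100001 ⊕ 0b10011101 = 0b00111100.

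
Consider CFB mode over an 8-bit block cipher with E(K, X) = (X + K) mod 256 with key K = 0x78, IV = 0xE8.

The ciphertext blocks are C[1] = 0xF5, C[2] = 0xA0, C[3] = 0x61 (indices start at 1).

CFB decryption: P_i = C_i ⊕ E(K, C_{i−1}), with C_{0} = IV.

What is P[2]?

P[2]: E(K, 0xF5) = 0x6D; 0xA0 ⊕ 0x6D = 0xCD.

P[2] = 0xCD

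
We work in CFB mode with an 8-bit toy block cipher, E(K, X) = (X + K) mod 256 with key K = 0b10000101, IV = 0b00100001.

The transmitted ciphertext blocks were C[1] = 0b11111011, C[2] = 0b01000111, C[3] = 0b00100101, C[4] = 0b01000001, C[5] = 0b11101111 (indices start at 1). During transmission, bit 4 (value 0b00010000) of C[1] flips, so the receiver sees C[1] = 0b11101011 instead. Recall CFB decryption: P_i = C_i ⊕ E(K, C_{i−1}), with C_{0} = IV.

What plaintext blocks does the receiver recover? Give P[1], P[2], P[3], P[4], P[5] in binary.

Only C[1] changed, to 0b11101011. In CFB, a change in C_i flips the same bit in P_i and garbles P_{i+1}. Decrypting the received ciphertext:
P[1]: E(K, 0b00100001) = 0b10100110; 0b11101011 ⊕ 0b10100110 = 0b01001101.
P[2]: E(K, 0b11101011) = 0b01110000; 0b01000111 ⊕ 0b01110000 = 0b00110111.
P[3]: E(K, 0b01000111) = 0b11001100; 0b00100101 ⊕ 0b11001100 = 0b11101001.
P[4]: E(K, 0b00100101) = 0b10101010; 0b01000001 ⊕ 0b10101010 = 0b11101011.
P[5]: E(K, 0b01000001) = 0b11000110; 0b11101111 ⊕ 0b11000110 = 0b00101001.
Blocks that differ from the original plaintext: P[1], P[2].

P[1] = 0b01001101, P[2] = 0b00110111, P[3] = 0b11101001, P[4] = 0b11101011, P[5] = 0b00101001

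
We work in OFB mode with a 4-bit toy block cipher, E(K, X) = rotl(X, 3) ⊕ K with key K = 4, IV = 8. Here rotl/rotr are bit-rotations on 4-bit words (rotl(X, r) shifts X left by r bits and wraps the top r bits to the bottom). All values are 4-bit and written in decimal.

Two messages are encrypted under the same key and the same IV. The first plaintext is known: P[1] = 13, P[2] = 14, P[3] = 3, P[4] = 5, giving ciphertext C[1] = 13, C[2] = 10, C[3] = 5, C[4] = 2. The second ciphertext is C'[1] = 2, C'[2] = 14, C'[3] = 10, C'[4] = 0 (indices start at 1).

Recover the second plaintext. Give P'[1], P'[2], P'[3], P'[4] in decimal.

In OFB with a reused IV, both messages share the same keystream S_i, so C_i ⊕ C'_i = P_i ⊕ P'_i and thus P'_i = P_i ⊕ C_i ⊕ C'_i.
P'[1]: 13 ⊕ 13 ⊕ 2 = 2.
P'[2]: 14 ⊕ 10 ⊕ 14 = 10.
P'[3]: 3 ⊕ 5 ⊕ 10 = 12.
P'[4]: 5 ⊕ 2 ⊕ 0 = 7.

P'[1] = 2, P'[2] = 10, P'[3] = 12, P'[4] = 7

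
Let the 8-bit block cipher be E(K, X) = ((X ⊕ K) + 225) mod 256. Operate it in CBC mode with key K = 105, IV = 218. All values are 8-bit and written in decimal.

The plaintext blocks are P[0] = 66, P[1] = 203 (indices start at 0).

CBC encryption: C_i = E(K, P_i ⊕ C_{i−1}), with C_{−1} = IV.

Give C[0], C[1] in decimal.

C[0] = 210, C[1] = 81

C[0]: P[0] ⊕ 218 = 152; E(K, 152) = 210.
C[1]: P[1] ⊕ 210 = 25; E(K, 25) = 81.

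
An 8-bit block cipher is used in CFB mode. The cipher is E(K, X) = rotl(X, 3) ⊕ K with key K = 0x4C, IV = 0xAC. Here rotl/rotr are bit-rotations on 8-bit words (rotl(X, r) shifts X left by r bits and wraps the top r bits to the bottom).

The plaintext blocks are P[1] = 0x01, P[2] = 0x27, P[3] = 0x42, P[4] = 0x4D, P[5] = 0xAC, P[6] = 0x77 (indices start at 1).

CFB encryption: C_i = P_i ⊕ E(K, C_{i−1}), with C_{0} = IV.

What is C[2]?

C[2] = 0x2A

C[1]: E(K, 0xAC) = 0x29; 0x01 ⊕ 0x29 = 0x28.
C[2]: E(K, 0x28) = 0x0D; 0x27 ⊕ 0x0D = 0x2A.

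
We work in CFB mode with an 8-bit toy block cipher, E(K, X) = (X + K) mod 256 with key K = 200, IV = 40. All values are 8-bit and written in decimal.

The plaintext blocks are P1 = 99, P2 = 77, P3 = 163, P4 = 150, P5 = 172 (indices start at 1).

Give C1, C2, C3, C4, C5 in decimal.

C1 = 147, C2 = 22, C3 = 125, C4 = 211, C5 = 55

CFB encryption: C_i = P_i ⊕ E(K, C_{i−1}), with C_{0} = IV.
C1: E(K, 40) = 240; 99 ⊕ 240 = 147.
C2: E(K, 147) = 91; 77 ⊕ 91 = 22.
C3: E(K, 22) = 222; 163 ⊕ 222 = 125.
C4: E(K, 125) = 69; 150 ⊕ 69 = 211.
C5: E(K, 211) = 155; 172 ⊕ 155 = 55.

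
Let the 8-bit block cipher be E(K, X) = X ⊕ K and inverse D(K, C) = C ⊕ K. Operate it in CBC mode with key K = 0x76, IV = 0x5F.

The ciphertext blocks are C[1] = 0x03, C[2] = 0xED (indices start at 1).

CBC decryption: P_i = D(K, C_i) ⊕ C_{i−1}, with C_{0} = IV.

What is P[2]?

P[2] = 0x98

P[2]: D(K, 0xED) = 0x9B; 0x9B ⊕ 0x03 = 0x98.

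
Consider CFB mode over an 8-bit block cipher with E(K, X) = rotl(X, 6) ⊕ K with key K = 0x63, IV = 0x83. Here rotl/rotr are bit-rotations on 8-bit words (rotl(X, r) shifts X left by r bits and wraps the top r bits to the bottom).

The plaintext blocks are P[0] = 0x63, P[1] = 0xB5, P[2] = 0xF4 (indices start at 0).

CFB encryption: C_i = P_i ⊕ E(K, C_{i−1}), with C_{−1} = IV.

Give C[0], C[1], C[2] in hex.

C[0]: E(K, 0x83) = 0x83; 0x63 ⊕ 0x83 = 0xE0.
C[1]: E(K, 0xE0) = 0x5B; 0xB5 ⊕ 0x5B = 0xEE.
C[2]: E(K, 0xEE) = 0xD8; 0xF4 ⊕ 0xD8 = 0x2C.

C[0] = 0xE0, C[1] = 0xEE, C[2] = 0x2C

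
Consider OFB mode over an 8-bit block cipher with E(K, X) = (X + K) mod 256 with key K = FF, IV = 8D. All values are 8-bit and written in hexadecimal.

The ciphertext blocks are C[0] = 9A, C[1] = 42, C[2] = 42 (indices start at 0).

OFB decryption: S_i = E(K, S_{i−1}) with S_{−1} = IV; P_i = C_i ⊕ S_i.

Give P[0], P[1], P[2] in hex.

P[0]: S = E(K, 8D) = 8C; 9A ⊕ 8C = 16.
P[1]: S = E(K, 8C) = 8B; 42 ⊕ 8B = C9.
P[2]: S = E(K, 8B) = 8A; 42 ⊕ 8A = C8.

P[0] = 16, P[1] = C9, P[2] = C8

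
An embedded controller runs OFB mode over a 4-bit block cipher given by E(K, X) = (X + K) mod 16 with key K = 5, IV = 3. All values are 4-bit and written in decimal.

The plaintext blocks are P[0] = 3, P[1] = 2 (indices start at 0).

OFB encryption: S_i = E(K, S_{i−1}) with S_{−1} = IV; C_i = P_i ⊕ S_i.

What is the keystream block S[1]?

13

C[0]: S = E(K, 3) = 8; 3 ⊕ 8 = 11.
C[1]: S = E(K, 8) = 13; 2 ⊕ 13 = 15.
So S[1] = 13.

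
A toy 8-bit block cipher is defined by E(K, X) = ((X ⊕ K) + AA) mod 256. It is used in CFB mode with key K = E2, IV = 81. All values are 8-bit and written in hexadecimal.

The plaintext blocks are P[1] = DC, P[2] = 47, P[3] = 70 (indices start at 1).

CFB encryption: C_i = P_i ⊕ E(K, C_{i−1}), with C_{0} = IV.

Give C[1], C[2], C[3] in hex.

C[1]: E(K, 81) = 0D; DC ⊕ 0D = D1.
C[2]: E(K, D1) = DD; 47 ⊕ DD = 9A.
C[3]: E(K, 9A) = 22; 70 ⊕ 22 = 52.

C[1] = D1, C[2] = 9A, C[3] = 52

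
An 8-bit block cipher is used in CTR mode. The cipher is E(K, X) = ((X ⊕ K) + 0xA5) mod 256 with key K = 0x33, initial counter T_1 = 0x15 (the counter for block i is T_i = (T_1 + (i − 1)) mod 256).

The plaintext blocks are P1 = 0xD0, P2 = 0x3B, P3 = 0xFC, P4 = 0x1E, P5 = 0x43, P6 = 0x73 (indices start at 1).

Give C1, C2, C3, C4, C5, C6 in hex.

CTR encryption: S_i = E(K, T_i) where T_i is the counter for block i; C_i = P_i ⊕ S_i.
C1: T = 0x15, S = E(K, T) = 0xCB; 0xD0 ⊕ 0xCB = 0x1B.
C2: T = 0x16, S = E(K, T) = 0xCA; 0x3B ⊕ 0xCA = 0xF1.
C3: T = 0x17, S = E(K, T) = 0xC9; 0xFC ⊕ 0xC9 = 0x35.
C4: T = 0x18, S = E(K, T) = 0xD0; 0x1E ⊕ 0xD0 = 0xCE.
C5: T = 0x19, S = E(K, T) = 0xCF; 0x43 ⊕ 0xCF = 0x8C.
C6: T = 0x1A, S = E(K, T) = 0xCE; 0x73 ⊕ 0xCE = 0xBD.

C1 = 0x1B, C2 = 0xF1, C3 = 0x35, C4 = 0xCE, C5 = 0x8C, C6 = 0xBD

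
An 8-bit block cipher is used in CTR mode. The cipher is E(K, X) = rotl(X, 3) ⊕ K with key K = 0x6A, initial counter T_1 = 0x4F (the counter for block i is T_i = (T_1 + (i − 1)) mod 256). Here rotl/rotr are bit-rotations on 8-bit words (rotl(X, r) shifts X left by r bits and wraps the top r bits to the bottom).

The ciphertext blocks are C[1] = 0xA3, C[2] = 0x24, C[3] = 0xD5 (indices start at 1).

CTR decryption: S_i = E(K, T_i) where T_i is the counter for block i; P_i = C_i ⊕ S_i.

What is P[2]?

P[2] = 0xCC

P[2]: T = 0x50, S = E(K, T) = 0xE8; 0x24 ⊕ 0xE8 = 0xCC.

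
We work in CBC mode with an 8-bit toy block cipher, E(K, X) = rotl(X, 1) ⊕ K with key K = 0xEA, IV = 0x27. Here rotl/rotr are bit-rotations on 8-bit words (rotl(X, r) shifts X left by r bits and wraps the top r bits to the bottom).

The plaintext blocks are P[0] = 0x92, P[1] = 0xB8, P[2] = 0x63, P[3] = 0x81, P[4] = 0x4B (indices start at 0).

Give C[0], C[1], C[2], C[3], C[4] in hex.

C[0] = 0x81, C[1] = 0x98, C[2] = 0x1D, C[3] = 0xD3, C[4] = 0xDB

CBC encryption: C_i = E(K, P_i ⊕ C_{i−1}), with C_{−1} = IV.
C[0]: P[0] ⊕ 0x27 = 0xB5; E(K, 0xB5) = 0x81.
C[1]: P[1] ⊕ 0x81 = 0x39; E(K, 0x39) = 0x98.
C[2]: P[2] ⊕ 0x98 = 0xFB; E(K, 0xFB) = 0x1D.
C[3]: P[3] ⊕ 0x1D = 0x9C; E(K, 0x9C) = 0xD3.
C[4]: P[4] ⊕ 0xD3 = 0x98; E(K, 0x98) = 0xDB.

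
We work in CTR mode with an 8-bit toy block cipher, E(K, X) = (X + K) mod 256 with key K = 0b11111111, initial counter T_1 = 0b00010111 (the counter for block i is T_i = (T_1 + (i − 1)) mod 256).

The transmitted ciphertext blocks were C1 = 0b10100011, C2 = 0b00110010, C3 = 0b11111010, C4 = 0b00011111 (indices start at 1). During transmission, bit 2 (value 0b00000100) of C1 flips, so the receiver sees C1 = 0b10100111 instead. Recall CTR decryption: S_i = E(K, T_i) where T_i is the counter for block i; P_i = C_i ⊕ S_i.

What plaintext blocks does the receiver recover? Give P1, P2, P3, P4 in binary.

Only C1 changed, to 0b10100111. In CTR, a change in C_i flips the same bit in P_i only; the keystream is unaffected. Decrypting the received ciphertext:
P1: T = 0b00010111, S = E(K, T) = 0b00010110; 0b10100111 ⊕ 0b00010110 = 0b10110001.
P2: T = 0b00011000, S = E(K, T) = 0b00010111; 0b00110010 ⊕ 0b00010111 = 0b00100101.
P3: T = 0b00011001, S = E(K, T) = 0b00011000; 0b11111010 ⊕ 0b00011000 = 0b11100010.
P4: T = 0b00011010, S = E(K, T) = 0b00011001; 0b00011111 ⊕ 0b00011001 = 0b00000110.
Blocks that differ from the original plaintext: P1.

P1 = 0b10110001, P2 = 0b00100101, P3 = 0b11100010, P4 = 0b00000110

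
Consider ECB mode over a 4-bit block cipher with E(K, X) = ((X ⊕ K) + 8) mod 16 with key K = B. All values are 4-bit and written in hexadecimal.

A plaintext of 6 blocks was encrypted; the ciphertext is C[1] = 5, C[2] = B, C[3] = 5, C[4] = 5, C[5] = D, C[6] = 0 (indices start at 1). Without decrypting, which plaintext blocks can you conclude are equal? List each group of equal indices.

P[1] = P[3] = P[4]

ECB encrypts each block independently with the same key, so equal ciphertext blocks imply equal plaintext blocks.
C[1] = C[3] = C[4] = 5, so P[1] = P[3] = P[4].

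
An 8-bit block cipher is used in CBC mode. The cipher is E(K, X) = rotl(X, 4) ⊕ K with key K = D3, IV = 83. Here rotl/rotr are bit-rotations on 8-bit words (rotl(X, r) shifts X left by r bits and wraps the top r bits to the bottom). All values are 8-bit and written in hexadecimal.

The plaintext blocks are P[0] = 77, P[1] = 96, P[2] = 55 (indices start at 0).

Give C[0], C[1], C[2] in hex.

CBC encryption: C_i = E(K, P_i ⊕ C_{i−1}), with C_{−1} = IV.
C[0]: P[0] ⊕ 83 = F4; E(K, F4) = 9C.
C[1]: P[1] ⊕ 9C = 0A; E(K, 0A) = 73.
C[2]: P[2] ⊕ 73 = 26; E(K, 26) = B1.

C[0] = 9C, C[1] = 73, C[2] = B1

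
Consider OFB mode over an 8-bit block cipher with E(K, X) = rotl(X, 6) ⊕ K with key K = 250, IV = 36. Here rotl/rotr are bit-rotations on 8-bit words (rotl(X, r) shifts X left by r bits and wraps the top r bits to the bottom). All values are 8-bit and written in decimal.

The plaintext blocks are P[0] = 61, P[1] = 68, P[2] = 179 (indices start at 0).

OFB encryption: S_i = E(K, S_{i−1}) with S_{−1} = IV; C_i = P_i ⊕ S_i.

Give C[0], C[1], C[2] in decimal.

C[0]: S = E(K, 36) = 243; 61 ⊕ 243 = 206.
C[1]: S = E(K, 243) = 6; 68 ⊕ 6 = 66.
C[2]: S = E(K, 6) = 123; 179 ⊕ 123 = 200.

C[0] = 206, C[1] = 66, C[2] = 200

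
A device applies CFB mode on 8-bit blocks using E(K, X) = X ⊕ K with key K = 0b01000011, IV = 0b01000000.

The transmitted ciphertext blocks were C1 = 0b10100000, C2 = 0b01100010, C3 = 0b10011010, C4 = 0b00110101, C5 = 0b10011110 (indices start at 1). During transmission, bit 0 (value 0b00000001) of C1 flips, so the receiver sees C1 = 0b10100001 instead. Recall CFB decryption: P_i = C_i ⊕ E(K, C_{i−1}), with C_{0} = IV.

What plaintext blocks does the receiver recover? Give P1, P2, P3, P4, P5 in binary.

P1 = 0b10100010, P2 = 0b10000000, P3 = 0b10111011, P4 = 0b11101100, P5 = 0b11101000

Only C1 changed, to 0b10100001. In CFB, a change in C_i flips the same bit in P_i and garbles P_{i+1}. Decrypting the received ciphertext:
P1: E(K, 0b01000000) = 0b00000011; 0b10100001 ⊕ 0b00000011 = 0b10100010.
P2: E(K, 0b10100001) = 0b11100010; 0b01100010 ⊕ 0b11100010 = 0b10000000.
P3: E(K, 0b01100010) = 0b00100001; 0b10011010 ⊕ 0b00100001 = 0b10111011.
P4: E(K, 0b10011010) = 0b11011001; 0b00110101 ⊕ 0b11011001 = 0b11101100.
P5: E(K, 0b00110101) = 0b01110110; 0b10011110 ⊕ 0b01110110 = 0b11101000.
Blocks that differ from the original plaintext: P1, P2.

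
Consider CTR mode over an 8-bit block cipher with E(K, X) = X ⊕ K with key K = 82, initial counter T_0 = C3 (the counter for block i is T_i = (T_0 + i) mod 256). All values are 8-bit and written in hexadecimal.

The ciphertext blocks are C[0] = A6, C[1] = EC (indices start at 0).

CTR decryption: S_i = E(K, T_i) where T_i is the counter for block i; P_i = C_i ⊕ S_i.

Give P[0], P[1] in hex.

P[0] = E7, P[1] = AA

P[0]: T = C3, S = E(K, T) = 41; A6 ⊕ 41 = E7.
P[1]: T = C4, S = E(K, T) = 46; EC ⊕ 46 = AA.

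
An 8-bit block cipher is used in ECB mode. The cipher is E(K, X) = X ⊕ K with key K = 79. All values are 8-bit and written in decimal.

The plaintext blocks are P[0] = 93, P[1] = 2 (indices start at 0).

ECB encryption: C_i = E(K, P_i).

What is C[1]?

C[1]: E(K, 2) = 77.

C[1] = 77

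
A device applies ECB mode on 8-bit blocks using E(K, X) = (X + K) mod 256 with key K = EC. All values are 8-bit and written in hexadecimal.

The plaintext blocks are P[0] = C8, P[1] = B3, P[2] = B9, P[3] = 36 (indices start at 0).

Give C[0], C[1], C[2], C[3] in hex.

ECB encryption: C_i = E(K, P_i).
C[0]: E(K, C8) = B4.
C[1]: E(K, B3) = 9F.
C[2]: E(K, B9) = A5.
C[3]: E(K, 36) = 22.

C[0] = B4, C[1] = 9F, C[2] = A5, C[3] = 22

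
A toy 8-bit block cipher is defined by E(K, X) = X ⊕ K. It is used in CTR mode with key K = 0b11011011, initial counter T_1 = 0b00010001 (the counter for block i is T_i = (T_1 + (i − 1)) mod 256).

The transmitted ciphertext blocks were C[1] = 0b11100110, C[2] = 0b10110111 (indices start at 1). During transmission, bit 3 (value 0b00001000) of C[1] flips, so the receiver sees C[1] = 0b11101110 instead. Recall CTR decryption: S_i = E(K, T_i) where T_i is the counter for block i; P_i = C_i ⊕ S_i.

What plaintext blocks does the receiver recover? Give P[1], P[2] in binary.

Only C[1] changed, to 0b11101110. In CTR, a change in C_i flips the same bit in P_i only; the keystream is unaffected. Decrypting the received ciphertext:
P[1]: T = 0b00010001, S = E(K, T) = 0b11001010; 0b11101110 ⊕ 0b11001010 = 0b00100100.
P[2]: T = 0b00010010, S = E(K, T) = 0b11001001; 0b10110111 ⊕ 0b11001001 = 0b01111110.
Blocks that differ from the original plaintext: P[1].

P[1] = 0b00100100, P[2] = 0b01111110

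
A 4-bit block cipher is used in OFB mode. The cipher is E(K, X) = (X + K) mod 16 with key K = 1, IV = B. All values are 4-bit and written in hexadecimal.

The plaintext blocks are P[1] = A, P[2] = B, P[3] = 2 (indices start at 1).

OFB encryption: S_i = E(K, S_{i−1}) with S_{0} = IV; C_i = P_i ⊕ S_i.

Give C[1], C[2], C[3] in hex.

C[1] = 6, C[2] = 6, C[3] = C

C[1]: S = E(K, B) = C; A ⊕ C = 6.
C[2]: S = E(K, C) = D; B ⊕ D = 6.
C[3]: S = E(K, D) = E; 2 ⊕ E = C.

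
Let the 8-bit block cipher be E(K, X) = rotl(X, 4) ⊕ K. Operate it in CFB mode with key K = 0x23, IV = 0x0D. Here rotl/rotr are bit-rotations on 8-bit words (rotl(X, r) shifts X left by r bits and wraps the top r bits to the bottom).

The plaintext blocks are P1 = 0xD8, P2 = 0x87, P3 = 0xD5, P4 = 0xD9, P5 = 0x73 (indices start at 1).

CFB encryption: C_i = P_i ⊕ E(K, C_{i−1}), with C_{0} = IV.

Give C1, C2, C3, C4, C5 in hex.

C1 = 0x2B, C2 = 0x16, C3 = 0x97, C4 = 0x83, C5 = 0x68

C1: E(K, 0x0D) = 0xF3; 0xD8 ⊕ 0xF3 = 0x2B.
C2: E(K, 0x2B) = 0x91; 0x87 ⊕ 0x91 = 0x16.
C3: E(K, 0x16) = 0x42; 0xD5 ⊕ 0x42 = 0x97.
C4: E(K, 0x97) = 0x5A; 0xD9 ⊕ 0x5A = 0x83.
C5: E(K, 0x83) = 0x1B; 0x73 ⊕ 0x1B = 0x68.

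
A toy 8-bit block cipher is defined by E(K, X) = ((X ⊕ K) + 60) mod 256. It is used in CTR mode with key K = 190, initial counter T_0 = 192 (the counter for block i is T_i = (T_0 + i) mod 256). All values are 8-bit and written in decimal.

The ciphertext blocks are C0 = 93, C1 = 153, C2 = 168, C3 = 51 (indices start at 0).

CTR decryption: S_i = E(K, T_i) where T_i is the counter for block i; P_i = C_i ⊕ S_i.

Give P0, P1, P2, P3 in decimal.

P0: T = 192, S = E(K, T) = 186; 93 ⊕ 186 = 231.
P1: T = 193, S = E(K, T) = 187; 153 ⊕ 187 = 34.
P2: T = 194, S = E(K, T) = 184; 168 ⊕ 184 = 16.
P3: T = 195, S = E(K, T) = 185; 51 ⊕ 185 = 138.

P0 = 231, P1 = 34, P2 = 16, P3 = 138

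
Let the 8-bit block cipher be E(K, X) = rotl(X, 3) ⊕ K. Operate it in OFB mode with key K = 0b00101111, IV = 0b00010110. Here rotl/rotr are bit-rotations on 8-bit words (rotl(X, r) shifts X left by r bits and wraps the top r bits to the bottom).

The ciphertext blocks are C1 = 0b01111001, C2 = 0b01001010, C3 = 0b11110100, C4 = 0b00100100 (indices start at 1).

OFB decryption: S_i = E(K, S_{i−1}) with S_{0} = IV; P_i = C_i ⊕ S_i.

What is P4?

P4 = 0b10000110

P1: S = E(K, 0b00010110) = 0b10011111; 0b01111001 ⊕ 0b10011111 = 0b11100110.
P2: S = E(K, 0b10011111) = 0b11010011; 0b01001010 ⊕ 0b11010011 = 0b10011001.
P3: S = E(K, 0b11010011) = 0b10110001; 0b11110100 ⊕ 0b10110001 = 0b01000101.
P4: S = E(K, 0b10110001) = 0b10100010; 0b00100100 ⊕ 0b10100010 = 0b10000110.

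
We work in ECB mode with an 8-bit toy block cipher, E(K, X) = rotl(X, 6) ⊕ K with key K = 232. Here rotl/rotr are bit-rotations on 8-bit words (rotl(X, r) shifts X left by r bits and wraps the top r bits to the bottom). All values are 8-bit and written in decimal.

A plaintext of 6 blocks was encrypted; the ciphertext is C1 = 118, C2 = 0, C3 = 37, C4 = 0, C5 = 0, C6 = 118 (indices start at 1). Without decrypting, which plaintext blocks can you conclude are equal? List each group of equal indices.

ECB encrypts each block independently with the same key, so equal ciphertext blocks imply equal plaintext blocks.
C1 = C6 = 118, so P1 = P6.
C2 = C4 = C5 = 0, so P2 = P4 = P5.

P1 = P6; P2 = P4 = P5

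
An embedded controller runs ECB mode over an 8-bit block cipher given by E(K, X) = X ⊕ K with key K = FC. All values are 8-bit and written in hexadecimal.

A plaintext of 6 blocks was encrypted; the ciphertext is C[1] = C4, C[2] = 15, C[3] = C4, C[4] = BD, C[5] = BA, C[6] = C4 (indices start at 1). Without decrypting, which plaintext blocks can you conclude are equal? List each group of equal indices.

P[1] = P[3] = P[6]

ECB encrypts each block independently with the same key, so equal ciphertext blocks imply equal plaintext blocks.
C[1] = C[3] = C[6] = C4, so P[1] = P[3] = P[6].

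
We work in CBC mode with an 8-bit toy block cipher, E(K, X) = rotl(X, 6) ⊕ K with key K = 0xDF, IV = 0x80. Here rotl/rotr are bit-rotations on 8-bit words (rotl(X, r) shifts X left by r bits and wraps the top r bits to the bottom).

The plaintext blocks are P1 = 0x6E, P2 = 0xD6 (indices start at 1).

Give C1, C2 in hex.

CBC encryption: C_i = E(K, P_i ⊕ C_{i−1}), with C_{0} = IV.
C1: P1 ⊕ 0x80 = 0xEE; E(K, 0xEE) = 0x64.
C2: P2 ⊕ 0x64 = 0xB2; E(K, 0xB2) = 0x73.

C1 = 0x64, C2 = 0x73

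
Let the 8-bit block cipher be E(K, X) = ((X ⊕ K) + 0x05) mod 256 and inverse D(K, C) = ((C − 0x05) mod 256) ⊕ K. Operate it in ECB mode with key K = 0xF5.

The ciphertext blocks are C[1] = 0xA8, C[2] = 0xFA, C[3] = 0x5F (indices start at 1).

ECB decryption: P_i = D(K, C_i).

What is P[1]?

P[1] = 0x56

P[1]: D(K, 0xA8) = 0x56.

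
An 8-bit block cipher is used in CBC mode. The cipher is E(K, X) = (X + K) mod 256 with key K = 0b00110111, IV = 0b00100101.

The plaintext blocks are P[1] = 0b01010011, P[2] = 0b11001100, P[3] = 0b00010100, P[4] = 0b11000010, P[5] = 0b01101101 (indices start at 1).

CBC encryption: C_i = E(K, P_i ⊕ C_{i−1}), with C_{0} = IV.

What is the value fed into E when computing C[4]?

0b00000001

C[1]: P[1] ⊕ 0b00100101 = 0b01110110; E(K, 0b01110110) = 0b10101101.
C[2]: P[2] ⊕ 0b10101101 = 0b01100001; E(K, 0b01100001) = 0b10011000.
C[3]: P[3] ⊕ 0b10011000 = 0b10001100; E(K, 0b10001100) = 0b11000011.
C[4]: P[4] ⊕ 0b11000011 = 0b00000001; E(K, 0b00000001) = 0b00111000.
So the input to E for block [4] is 0b00000001.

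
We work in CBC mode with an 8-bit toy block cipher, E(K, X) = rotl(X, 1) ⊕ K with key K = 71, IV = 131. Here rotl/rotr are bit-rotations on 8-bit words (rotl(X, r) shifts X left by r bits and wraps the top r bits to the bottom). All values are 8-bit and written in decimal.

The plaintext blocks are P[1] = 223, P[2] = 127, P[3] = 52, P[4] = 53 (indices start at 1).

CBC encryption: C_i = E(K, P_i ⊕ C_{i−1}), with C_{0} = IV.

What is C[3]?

C[3] = 163

C[1]: P[1] ⊕ 131 = 92; E(K, 92) = 255.
C[2]: P[2] ⊕ 255 = 128; E(K, 128) = 70.
C[3]: P[3] ⊕ 70 = 114; E(K, 114) = 163.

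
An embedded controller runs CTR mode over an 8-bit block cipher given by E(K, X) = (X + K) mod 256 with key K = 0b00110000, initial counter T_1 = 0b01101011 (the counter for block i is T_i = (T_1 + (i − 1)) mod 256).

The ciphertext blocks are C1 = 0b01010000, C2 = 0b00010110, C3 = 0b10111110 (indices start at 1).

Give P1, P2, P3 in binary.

CTR decryption: S_i = E(K, T_i) where T_i is the counter for block i; P_i = C_i ⊕ S_i.
P1: T = 0b01101011, S = E(K, T) = 0b10011011; 0b01010000 ⊕ 0b10011011 = 0b11001011.
P2: T = 0b01101100, S = E(K, T) = 0b10011100; 0b00010110 ⊕ 0b10011100 = 0b10001010.
P3: T = 0b01101101, S = E(K, T) = 0b10011101; 0b10111110 ⊕ 0b10011101 = 0b00100011.

P1 = 0b11001011, P2 = 0b10001010, P3 = 0b00100011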